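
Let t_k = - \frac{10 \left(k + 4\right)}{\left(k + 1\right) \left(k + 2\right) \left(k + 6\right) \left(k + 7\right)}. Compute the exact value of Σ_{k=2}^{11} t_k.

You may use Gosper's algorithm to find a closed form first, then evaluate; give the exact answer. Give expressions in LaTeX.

Ratio r(k) = (k + 1)*(k + 5)*(k + 6)/((k + 3)*(k + 4)*(k + 8)).
Gosper form: A/B · C(k+1)/C(k) with A=k + 1, B=k + 8, C=k**4 + 16*k**3 + 95*k**2 + 248*k + 240.
Set up (k + 1)·f(k+1) − (k + 7)·f(k) − (k**4 + 16*k**3 + 95*k**2 + 248*k + 240) = 0.
From deg A=1, deg B=1, deg C=4: d=6.
Coefficient equations give f(k) = k*(k + 2)*(k + 3)*(k + 4)*(k + 5)*(k + 7)/12.
Get s_k = R·t_k = 5*k*(-k - 7)/(6*(k**2 + 7*k + 6)) with R(k) = B(k−1)f(k)/C(k) = k*(k + 2)*(k + 7)**2/(12*(k + 4)).
Check: Δs_k = 10*(-k - 4)/(k**4 + 16*k**3 + 83*k**2 + 152*k + 84). ✓
Evaluate s at k=12 and k=2: -95/117 and -5/8; difference -175/936.

Σ = -175/936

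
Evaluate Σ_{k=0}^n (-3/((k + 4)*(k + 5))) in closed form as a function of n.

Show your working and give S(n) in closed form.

t_(k+1)/t_k = (k + 4)/(k + 6).
So A=k + 4 and B=k + 6, with C=1.
Solve (k + 4)·f(k+1) − (k + 5)·f(k) = 1.
Bound: deg f ≤ 1.
Coefficient equations give f(k) = k/4.
Certificate R = B(k−1)f/C = k*(k + 5)/4 gives s_k = -3*k/(4*k + 16).
Verify: -3/(k**2 + 9*k + 20) matches t_k.
Evaluate: s_(n+1) = 3*(-n - 1)/(4*(n + 5)); subtract s_(0) = 0 ⇒ S(n) = 3*(-n - 1)/(4*(n + 5)).

S(n) = 3*(-n - 1)/(4*(n + 5))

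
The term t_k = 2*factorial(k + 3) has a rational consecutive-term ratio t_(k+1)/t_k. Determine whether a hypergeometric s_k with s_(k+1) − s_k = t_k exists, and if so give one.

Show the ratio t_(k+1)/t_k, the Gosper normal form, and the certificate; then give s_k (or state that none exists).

r(k) = k + 4 after simplifying.
A = k + 4, B = 1, C = 1.
Set up (k + 4)·f(k+1) − (1)·f(k) − (1) = 0.
deg f ≤ -1 (via 1,0,0).
Bound -1 < 0, so the key equation has no polynomial solution.

none — t_k is not Gosper-summable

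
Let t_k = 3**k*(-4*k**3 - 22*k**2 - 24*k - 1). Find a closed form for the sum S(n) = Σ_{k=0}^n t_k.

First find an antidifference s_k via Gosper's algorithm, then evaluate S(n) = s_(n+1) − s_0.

S(n) = -6*3**n*n**3 - 24*3**n*n**2 - 21*3**n*n - 1

Step 1: r(k) = 3*(4*k**3 + 34*k**2 + 80*k + 51)/(4*k**3 + 22*k**2 + 24*k + 1).
So A=3 and B=1, with C=k**3 + 11*k**2/2 + 6*k + 1/4.
Set up (3)·f(k+1) − (1)·f(k) − (k**3 + 11*k**2/2 + 6*k + 1/4) = 0.
Degrees (0,0,3) ⇒ d ≤ 3.
Solve for f: f(k) = (k - 1)*(2*k**2 + 4*k + 1)/4 (degree 3 ≤ 3).
Get s_k = R·t_k = 3**k*(-2*k**3 - 2*k**2 + 3*k + 1) with R(k) = B(k−1)f(k)/C(k) = (k - 1)*(2*k**2 + 4*k + 1)/(4*k**3 + 22*k**2 + 24*k + 1).
Δs = 3**k*(-4*k**3 - 22*k**2 - 24*k - 1), as required.
Telescope: S(n) = s_(n+1) − s_(0) = 3**(n + 1)*n*(-2*n**2 - 8*n - 7) − (1) = -6*3**n*n**3 - 24*3**n*n**2 - 21*3**n*n - 1.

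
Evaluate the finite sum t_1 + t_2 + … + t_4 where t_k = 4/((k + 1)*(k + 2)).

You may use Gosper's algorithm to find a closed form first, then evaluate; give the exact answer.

Σ = 4/3

Compute t_(k+1)/t_k: get (k + 1)/(k + 3).
Gosper form: A/B · C(k+1)/C(k) with A=k + 1, B=k + 3, C=1.
Solve (k + 1)·f(k+1) − (k + 2)·f(k) = 1.
deg f ≤ 1 (via 1,1,0).
Solve for f: f(k) = k (degree 1 ≤ 1).
So s_k = (B(k−1)f/C)·t_k = (k*(k + 2))·t_k = 4*k/(k + 1).
Check: Δs_k = 4/(k**2 + 3*k + 2). ✓
Evaluate s at k=5 and k=1: 10/3 and 2; difference 4/3.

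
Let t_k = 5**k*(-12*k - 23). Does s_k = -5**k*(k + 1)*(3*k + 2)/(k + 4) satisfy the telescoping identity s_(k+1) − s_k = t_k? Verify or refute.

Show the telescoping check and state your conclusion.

Invalid: residual 5**k*(36*k**2 + 204*k + 270)/(k**2 + 9*k + 20) ≠ 0.

s_(k+1) = -5**(k + 1)*(k + 2)*(3*k + 5)/(k + 5)
s_(k+1) − s_k = 5**k*(-12*k**3 - 95*k**2 - 243*k - 190)/(k**2 + 9*k + 20)
(s_(k+1) − s_k) − t_k = 5**k*(36*k**2 + 204*k + 270)/(k**2 + 9*k + 20)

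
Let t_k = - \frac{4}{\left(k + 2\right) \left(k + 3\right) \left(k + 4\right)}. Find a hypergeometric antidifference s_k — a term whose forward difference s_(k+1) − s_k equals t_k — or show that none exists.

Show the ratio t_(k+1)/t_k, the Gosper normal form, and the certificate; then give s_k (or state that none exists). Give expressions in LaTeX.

s_k = \frac{k \left(- k - 5\right)}{3 \left(k + 2\right) \left(k + 3\right)}

Step 1: r(k) = (k + 2)/(k + 5).
Gosper form: A/B · C(k+1)/C(k) with A=k + 2, B=k + 5, C=1.
f must satisfy (k + 2)·f(k+1) − (k + 4)·f(k) = 1.
Degrees (1,1,0) ⇒ d ≤ 2.
Coefficient equations give f(k) = k*(k + 5)/12.
So s_k = (B(k−1)f/C)·t_k = (k*(k + 4)*(k + 5)/12)·t_k = k*(-k - 5)/(3*(k + 2)*(k + 3)).
s_(k+1) − s_k = -4/(k**3 + 9*k**2 + 26*k + 24) = t_k.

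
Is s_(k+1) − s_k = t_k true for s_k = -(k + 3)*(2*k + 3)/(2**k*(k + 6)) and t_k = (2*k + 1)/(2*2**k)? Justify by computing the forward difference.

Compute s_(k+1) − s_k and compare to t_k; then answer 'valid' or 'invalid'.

Invalid: residual 3*(-2*k**2 - 17*k - 12)/(2*2**k*(k**2 + 13*k + 42)) ≠ 0.

s_(k+1) = -(k + 4)*(2*k + 5)/(2*2**k*(k + 7))
s_(k+1) − s_k = (2*k**3 + 21*k**2 + 46*k + 6)/(2*2**k*(k**2 + 13*k + 42))
(s_(k+1) − s_k) − t_k = 3*(-2*k**2 - 17*k - 12)/(2*2**k*(k**2 + 13*k + 42))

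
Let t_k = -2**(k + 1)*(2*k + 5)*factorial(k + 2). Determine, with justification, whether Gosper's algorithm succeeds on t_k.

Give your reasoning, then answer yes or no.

Yes. s_k = -2**(k + 1)*factorial(k + 2).

t_(k+1)/t_k = 2*(k + 3)*(2*k + 7)/(2*k + 5).
Factor: A=2*k + 6; B=1; C=k + 5/2.
Key eq: (2*k + 6)·f(k+1) = (1)·f(k) + (k + 5/2).
Bound: deg f ≤ 0.
Solving with deg f ≤ 0: f(k) = 1/2.
So s_k = (B(k−1)f/C)·t_k = (1/(2*k + 5))·t_k = -2**(k + 1)*factorial(k + 2).
Verify: -2**(k + 1)*(2*k + 5)*factorial(k + 2) matches t_k.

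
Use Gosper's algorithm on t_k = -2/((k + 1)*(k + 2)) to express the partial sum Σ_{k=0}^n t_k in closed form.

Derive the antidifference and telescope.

S(n) = 2*(-n - 1)/(n + 2)

The ratio is (k + 1)/(k + 3).
Factor: A=k + 1; B=k + 3; C=1.
Key eq: (k + 1)·f(k+1) = (k + 2)·f(k) + (1).
d = 1 from the (1,1,0) case.
A polynomial solution: f(k) = k.
Then R = B(k−1)f/C = k*(k + 2), so s_k = R(k)·t_k = -2*k/(k + 1).
s_(k+1) − s_k = -2/(k**2 + 3*k + 2) = t_k.
Σ_(k=0)^n t_k = s_(n+1) − s_(0) = (2*(-n - 1)/(n + 2)) − (0), i.e. 2*(-n - 1)/(n + 2).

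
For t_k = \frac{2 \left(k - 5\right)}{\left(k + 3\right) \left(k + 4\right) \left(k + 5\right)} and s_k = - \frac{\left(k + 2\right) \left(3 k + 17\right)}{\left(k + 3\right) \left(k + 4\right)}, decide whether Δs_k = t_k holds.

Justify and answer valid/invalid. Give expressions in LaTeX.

s_(k+1) = -(k + 3)*(3*k + 20)/((k + 4)*(k + 5))
s_(k+1) − s_k = 2*(k - 5)/(k**3 + 12*k**2 + 47*k + 60)
(s_(k+1) − s_k) − t_k = 0

Valid: the claim telescopes to t_k.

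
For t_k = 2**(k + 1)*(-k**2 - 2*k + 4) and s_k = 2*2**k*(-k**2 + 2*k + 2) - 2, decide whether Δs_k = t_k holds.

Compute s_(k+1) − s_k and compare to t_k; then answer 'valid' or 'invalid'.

Valid — Δs_k = t_k.

s_(k+1) = -4*2**k*k**2 + 12*2**k - 2
s_(k+1) − s_k = 2**(k + 1)*(-k**2 - 2*k + 4)
(s_(k+1) − s_k) − t_k = 0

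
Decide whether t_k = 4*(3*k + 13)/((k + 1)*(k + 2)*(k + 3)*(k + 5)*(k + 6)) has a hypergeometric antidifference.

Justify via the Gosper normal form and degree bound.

Compute t_(k+1)/t_k: get (k + 1)*(k + 5)*(3*k + 16)/((k + 4)*(k + 7)*(3*k + 13)).
So A=k + 1 and B=k + 7, with C=k**2 + 25*k/3 + 52/3.
Need (k + 1)·f(k+1) − (k + 6)·f(k) = k**2 + 25*k/3 + 52/3.
d = 5 from the (1,1,2) case.
Solving with deg f ≤ 5: f(k) = k*(k + 3)*(k + 4)*(k**2 + 8*k + 17)/30.
Certificate R = B(k−1)f/C = k*(k + 3)*(k + 6)*(k**2 + 8*k + 17)/(10*(3*k + 13)) gives s_k = 2*k*(k**2 + 8*k + 17)/(5*(k**3 + 8*k**2 + 17*k + 10)).
Verify: 4*(3*k + 13)/(k**5 + 17*k**4 + 107*k**3 + 307*k**2 + 396*k + 180) matches t_k.

Yes. s_k = 2*k*(k**2 + 8*k + 17)/(5*(k**3 + 8*k**2 + 17*k + 10)).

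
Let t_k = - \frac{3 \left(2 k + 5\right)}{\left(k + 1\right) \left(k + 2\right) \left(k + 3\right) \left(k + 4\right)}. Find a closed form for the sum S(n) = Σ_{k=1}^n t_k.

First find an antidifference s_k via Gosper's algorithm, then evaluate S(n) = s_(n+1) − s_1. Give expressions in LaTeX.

r(k) = (k + 1)*(2*k + 7)/((k + 5)*(2*k + 5)) after simplifying.
So A=k + 1 and B=k + 5, with C=k + 5/2.
f must satisfy (k + 1)·f(k+1) − (k + 4)·f(k) = k + 5/2.
deg f ≤ 3 (via 1,1,1).
Coefficient equations give f(k) = k*(k + 2)*(k + 4)/6.
Then R = B(k−1)f/C = k*(k + 2)*(k + 4)**2/(3*(2*k + 5)), so s_k = R(k)·t_k = k*(-k - 4)/(k**2 + 4*k + 3).
s_(k+1) − s_k = 3*(-2*k - 5)/(k**4 + 10*k**3 + 35*k**2 + 50*k + 24) = t_k.
s_(n+1) = (-n**2 - 6*n - 5)/(n**2 + 6*n + 8) and s_(1) = -5/8, so S(n) = 3*n*(-n - 6)/(8*(n**2 + 6*n + 8)).

S(n) = \frac{3 n \left(- n - 6\right)}{8 \left(n^{2} + 6 n + 8\right)}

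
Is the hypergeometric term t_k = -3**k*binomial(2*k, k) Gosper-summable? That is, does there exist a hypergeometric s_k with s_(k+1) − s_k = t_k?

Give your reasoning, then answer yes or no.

No — key equation has no polynomial f.

t_(k+1)/t_k = 6*(2*k + 1)/(k + 1).
So A=12*k + 6 and B=k + 1, with C=1.
Key eq: (12*k + 6)·f(k+1) = (k)·f(k) + (1).
Degrees (1,1,0) ⇒ d ≤ -1.
deg f ≤ -1 is impossible — no certificate.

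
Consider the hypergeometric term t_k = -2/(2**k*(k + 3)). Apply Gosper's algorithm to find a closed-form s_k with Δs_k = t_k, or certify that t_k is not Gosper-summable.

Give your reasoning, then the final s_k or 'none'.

not Gosper-summable; s_k does not exist

Step 1: r(k) = (k + 3)/(2*(k + 4)).
So A=k/2 + 3/2 and B=k + 4, with C=1.
Need (k/2 + 3/2)·f(k+1) − (k + 3)·f(k) = 1.
Bound: deg f ≤ -1.
d = -1 < 0 ⇒ no nonzero polynomial f; not summable.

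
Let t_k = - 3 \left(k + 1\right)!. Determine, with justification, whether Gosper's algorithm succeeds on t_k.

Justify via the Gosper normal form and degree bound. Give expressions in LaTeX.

No — key equation has no polynomial f.

r(k) = k + 2 after simplifying.
A = k + 2, B = 1, C = 1.
Set up (k + 2)·f(k+1) − (1)·f(k) − (1) = 0.
Degrees (1,0,0) ⇒ d ≤ -1.
deg f ≤ -1 is impossible — no certificate.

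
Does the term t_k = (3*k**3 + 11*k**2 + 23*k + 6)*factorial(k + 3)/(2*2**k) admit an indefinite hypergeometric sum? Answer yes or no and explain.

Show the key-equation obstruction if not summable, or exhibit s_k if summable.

Yes. s_k = (3*k**2 - k - 1)*factorial(k + 3)/2**k.

Compute t_(k+1)/t_k: get (3*k**4 + 32*k**3 + 134*k**2 + 259*k + 172)/(2*(3*k**3 + 11*k**2 + 23*k + 6)).
Gosper form: A/B · C(k+1)/C(k) with A=k/2 + 2, B=1, C=k**3 + 11*k**2/3 + 23*k/3 + 2.
Set up (k/2 + 2)·f(k+1) − (1)·f(k) − (k**3 + 11*k**2/3 + 23*k/3 + 2) = 0.
Bound: deg f ≤ 2.
A polynomial solution: f(k) = 2*(3*k**2 - k - 1)/3.
R(k) = B(k−1)·f(k)/C(k) = 2*(3*k**2 - k - 1)/(3*k**3 + 11*k**2 + 23*k + 6); s_k = R·t_k = (3*k**2 - k - 1)*factorial(k + 3)/2**k.
Verify: (3*k**3 + 11*k**2 + 23*k + 6)*factorial(k + 3)/(2*2**k) matches t_k.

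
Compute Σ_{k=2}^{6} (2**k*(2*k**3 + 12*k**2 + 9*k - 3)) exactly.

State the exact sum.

Σ = 84956

r(k) = 2*(2*k**3 + 18*k**2 + 39*k + 20)/(2*k**3 + 12*k**2 + 9*k - 3) after simplifying.
Take A(k)=2, B(k)=1, C(k)=k**3 + 6*k**2 + 9*k/2 - 3/2.
f must satisfy (2)·f(k+1) − (1)·f(k) = k**3 + 6*k**2 + 9*k/2 - 3/2.
Degrees (0,0,3) ⇒ d ≤ 3.
Coefficient equations give f(k) = (k + 1)*(2*k**2 - 2*k - 1)/2.
Get s_k = R·t_k = 2**k*(2*k**3 - 3*k - 1) with R(k) = B(k−1)f(k)/C(k) = (k + 1)*(2*k**2 - 2*k - 1)/(2*k**3 + 12*k**2 + 9*k - 3).
Δs = 2**k*(2*k**3 + 12*k**2 + 9*k - 3), as required.
Telescoping: Σ = s_(7) − s_(2) = 84992 − (36) = 84956.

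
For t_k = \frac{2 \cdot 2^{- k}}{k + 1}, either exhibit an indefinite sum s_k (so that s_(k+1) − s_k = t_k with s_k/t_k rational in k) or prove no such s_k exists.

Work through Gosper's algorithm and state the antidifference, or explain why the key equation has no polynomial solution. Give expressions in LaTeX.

r(k) = (k + 1)/(2*(k + 2)) after simplifying.
Take A(k)=k/2 + 1/2, B(k)=k + 2, C(k)=1.
Need (k/2 + 1/2)·f(k+1) − (k + 1)·f(k) = 1.
deg f ≤ -1 (via 1,1,0).
deg f ≤ -1 is impossible — no certificate.

none — t_k is not Gosper-summable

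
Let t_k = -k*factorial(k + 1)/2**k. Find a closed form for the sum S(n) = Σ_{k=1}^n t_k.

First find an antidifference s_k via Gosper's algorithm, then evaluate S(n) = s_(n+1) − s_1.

S(n) = 2 - factorial(n + 2)/2**n

Ratio r(k) = (k + 1)*(k + 2)/(2*k).
Gosper form: A/B · C(k+1)/C(k) with A=k/2 + 1, B=1, C=k.
Need (k/2 + 1)·f(k+1) − (1)·f(k) = k.
deg f ≤ 0 (via 1,0,1).
Match coefficients ⇒ f(k) = 2.
So s_k = (B(k−1)f/C)·t_k = (2/k)·t_k = -2**(1 - k)*factorial(k + 1).
Verify: -k*factorial(k + 1)/2**k matches t_k.
Telescope: S(n) = s_(n+1) − s_(1) = -factorial(n + 2)/2**n − (-2) = 2 - factorial(n + 2)/2**n.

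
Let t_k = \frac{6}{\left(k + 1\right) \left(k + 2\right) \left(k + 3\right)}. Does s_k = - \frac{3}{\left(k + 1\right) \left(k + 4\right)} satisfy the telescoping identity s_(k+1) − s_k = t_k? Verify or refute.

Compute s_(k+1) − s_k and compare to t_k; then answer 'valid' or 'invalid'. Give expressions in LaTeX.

s_(k+1) = -3/((k + 2)*(k + 5))
s_(k+1) − s_k = 6*(k + 3)/(k**4 + 12*k**3 + 49*k**2 + 78*k + 40)
(s_(k+1) − s_k) − t_k = 6*(-3*k - 11)/(k**5 + 15*k**4 + 85*k**3 + 225*k**2 + 274*k + 120)

Invalid: residual \frac{6 \left(- 3 k - 11\right)}{k^{5} + 15 k^{4} + 85 k^{3} + 225 k^{2} + 274 k + 120} ≠ 0.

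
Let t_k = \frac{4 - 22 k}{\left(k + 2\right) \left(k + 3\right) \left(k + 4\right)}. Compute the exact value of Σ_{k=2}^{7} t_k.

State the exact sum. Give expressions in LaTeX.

Σ = -78/55

Ratio r(k) = (k + 2)*(11*k + 9)/((k + 5)*(11*k - 2)).
A = k + 2, B = k + 5, C = k - 2/11.
Need (k + 2)·f(k+1) − (k + 4)·f(k) = k - 2/11.
Bound: deg f ≤ 2.
Solve for f: f(k) = k*(5*k - 8)/33 (degree 2 ≤ 2).
So s_k = (B(k−1)f/C)·t_k = (k*(k + 4)*(5*k - 8)/(3*(11*k - 2)))·t_k = -2*k*(5*k - 8)/(3*(k + 2)*(k + 3)).
s_(k+1) − s_k = 2*(2 - 11*k)/(k**3 + 9*k**2 + 26*k + 24) = t_k.
Σ_(k=2)^(7) t_k = s_(8) − s_(2) = -256/165 − (-2/15) = -78/55.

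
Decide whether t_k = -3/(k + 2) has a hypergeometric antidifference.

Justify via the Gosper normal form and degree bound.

Step 1: r(k) = (k + 2)/(k + 3).
A = k + 2, B = k + 3, C = 1.
Set up (k + 2)·f(k+1) − (k + 2)·f(k) − (1) = 0.
deg f ≤ 0 (via 1,1,0).
f = c0 ⇒ A·f(k+1) − B(k−1)·f(k) − C = -1. The system {-1 = 0} is inconsistent; no antidifference.

No; the coefficient equations for f are inconsistent.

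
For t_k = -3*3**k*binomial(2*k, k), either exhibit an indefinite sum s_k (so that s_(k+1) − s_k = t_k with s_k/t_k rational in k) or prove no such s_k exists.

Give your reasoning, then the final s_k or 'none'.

not Gosper-summable; s_k does not exist

Compute t_(k+1)/t_k: get 6*(2*k + 1)/(k + 1).
Factor: A=12*k + 6; B=k + 1; C=1.
Need (12*k + 6)·f(k+1) − (k)·f(k) = 1.
Bound: deg f ≤ -1.
d = -1 < 0 ⇒ no nonzero polynomial f; not summable.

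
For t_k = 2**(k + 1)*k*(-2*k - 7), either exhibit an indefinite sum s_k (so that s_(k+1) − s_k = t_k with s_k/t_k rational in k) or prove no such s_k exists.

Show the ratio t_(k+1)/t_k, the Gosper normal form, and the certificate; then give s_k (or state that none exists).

Step 1: r(k) = 2*(k + 1)*(2*k + 9)/(k*(2*k + 7)).
Factor: A=2; B=1; C=k**2 + 7*k/2.
Set up (2)·f(k+1) − (1)·f(k) − (k**2 + 7*k/2) = 0.
Degrees (0,0,2) ⇒ d ≤ 2.
Solve for f: f(k) = (2*k**2 - k - 2)/2 (degree 2 ≤ 2).
So s_k = (B(k−1)f/C)·t_k = ((2*k**2 - k - 2)/(k*(2*k + 7)))·t_k = 2**(k + 1)*(-2*k**2 + k + 2).
Check: Δs_k = 2**(k + 1)*k*(-2*k - 7). ✓

s_k = 2**(k + 1)*(-2*k**2 + k + 2)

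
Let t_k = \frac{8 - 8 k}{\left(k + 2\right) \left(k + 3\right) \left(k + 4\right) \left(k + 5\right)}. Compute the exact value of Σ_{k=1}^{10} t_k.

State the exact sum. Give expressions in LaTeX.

Step 1: r(k) = k*(k + 2)/((k - 1)*(k + 6)).
Take A(k)=k + 2, B(k)=k + 6, C(k)=k - 1.
Key eq: (k + 2)·f(k+1) = (k + 5)·f(k) + (k - 1).
deg f ≤ 3 (via 1,1,1).
Solve for f: f(k) = -k/2 (degree 1 ≤ 3).
Certificate R = B(k−1)f/C = -k*(k + 5)/(2*(k - 1)) gives s_k = 4*k/((k + 2)*(k + 3)*(k + 4)).
Δs = 8*(1 - k)/(k**4 + 14*k**3 + 71*k**2 + 154*k + 120), as required.
Evaluate s at k=11 and k=1: 22/1365 and 1/15; difference -23/455.

Σ = -23/455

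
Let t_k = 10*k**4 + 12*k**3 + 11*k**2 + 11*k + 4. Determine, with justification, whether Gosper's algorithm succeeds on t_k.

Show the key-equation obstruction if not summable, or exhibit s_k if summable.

Yes. s_k = k**2*(2*k**3 - 2*k**2 + k + 3).

Step 1: r(k) = (10*k**4 + 52*k**3 + 107*k**2 + 109*k + 48)/(10*k**4 + 12*k**3 + 11*k**2 + 11*k + 4).
Factor: A=1; B=1; C=k**4 + 6*k**3/5 + 11*k**2/10 + 11*k/10 + 2/5.
f must satisfy (1)·f(k+1) − (1)·f(k) = k**4 + 6*k**3/5 + 11*k**2/10 + 11*k/10 + 2/5.
Bound: deg f ≤ 5.
Solve for f: f(k) = k**2*(2*k**3 - 2*k**2 + k + 3)/10 (degree 5 ≤ 5).
Then R = B(k−1)f/C = k**2*(2*k**3 - 2*k**2 + k + 3)/(10*k**4 + 12*k**3 + 11*k**2 + 11*k + 4), so s_k = R(k)·t_k = k**2*(2*k**3 - 2*k**2 + k + 3).
Check: Δs_k = 10*k**4 + 12*k**3 + 11*k**2 + 11*k + 4. ✓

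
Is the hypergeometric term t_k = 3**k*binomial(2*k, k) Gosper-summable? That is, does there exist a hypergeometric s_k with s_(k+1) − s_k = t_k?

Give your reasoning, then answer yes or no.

No. Not Gosper-summable.

Step 1: r(k) = 6*(2*k + 1)/(k + 1).
Factor: A=12*k + 6; B=k + 1; C=1.
Need (12*k + 6)·f(k+1) − (k)·f(k) = 1.
d = -1 from the (1,1,0) case.
Negative degree bound (-1): no f exists, t_k not Gosper-summable.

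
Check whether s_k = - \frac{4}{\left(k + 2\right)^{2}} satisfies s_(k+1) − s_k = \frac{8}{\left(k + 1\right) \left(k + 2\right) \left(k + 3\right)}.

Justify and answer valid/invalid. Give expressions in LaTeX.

Invalid: residual \frac{4 \left(- 3 k - 7\right)}{k^{5} + 11 k^{4} + 47 k^{3} + 97 k^{2} + 96 k + 36} ≠ 0.

s_(k+1) = -4/(k + 3)**2
s_(k+1) − s_k = -4/(k + 3)**2 + 4/(k + 2)**2
(s_(k+1) − s_k) − t_k = 4*(-3*k - 7)/(k**5 + 11*k**4 + 47*k**3 + 97*k**2 + 96*k + 36)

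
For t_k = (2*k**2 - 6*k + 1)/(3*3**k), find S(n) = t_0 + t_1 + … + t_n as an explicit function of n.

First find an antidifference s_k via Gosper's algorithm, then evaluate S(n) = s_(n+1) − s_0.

S(n) = 3**(-n - 1)*(1 - n**2)

Ratio r(k) = (2*k**2 - 2*k - 3)/(3*(2*k**2 - 6*k + 1)).
So A=1/3 and B=1, with C=k**2 - 3*k + 1/2.
Key eq: (1/3)·f(k+1) = (1)·f(k) + (k**2 - 3*k + 1/2).
d = 2 from the (0,0,2) case.
A polynomial solution: f(k) = -3*k*(k - 2)/2.
R(k) = B(k−1)·f(k)/C(k) = -3*k*(k - 2)/(2*k**2 - 6*k + 1); s_k = R·t_k = k*(2 - k)/3**k.
Check: Δs_k = (2*k**2 - 6*k + 1)/(3*3**k). ✓
Evaluate: s_(n+1) = 3**(-n - 1)*(1 - n**2); subtract s_(0) = 0 ⇒ S(n) = 3**(-n - 1)*(1 - n**2).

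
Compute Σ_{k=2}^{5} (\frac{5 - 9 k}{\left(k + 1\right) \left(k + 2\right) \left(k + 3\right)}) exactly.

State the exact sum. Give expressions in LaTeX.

The ratio is (k + 1)*(9*k + 4)/((k + 4)*(9*k - 5)).
So A=k + 1 and B=k + 4, with C=k - 5/9.
Key eq: (k + 1)·f(k+1) = (k + 3)·f(k) + (k - 5/9).
From deg A=1, deg B=1, deg C=1: d=2.
Solving with deg f ≤ 2: f(k) = k*(k - 6)/9.
Certificate R = B(k−1)f/C = k*(k - 6)*(k + 3)/(9*k - 5) gives s_k = k*(6 - k)/((k + 1)*(k + 2)).
Δs = (5 - 9*k)/(k**3 + 6*k**2 + 11*k + 6), as required.
Telescoping: Σ = s_(6) − s_(2) = 0 − (2/3) = -2/3.

Σ = -2/3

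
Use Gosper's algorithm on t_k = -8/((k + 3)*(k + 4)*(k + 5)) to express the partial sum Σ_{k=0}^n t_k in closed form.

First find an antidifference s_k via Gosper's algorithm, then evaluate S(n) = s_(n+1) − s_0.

S(n) = (-n**2 - 9*n - 8)/(3*(n**2 + 9*n + 20))

The ratio is (k + 3)/(k + 6).
So A=k + 3 and B=k + 6, with C=1.
f must satisfy (k + 3)·f(k+1) − (k + 5)·f(k) = 1.
From deg A=1, deg B=1, deg C=0: d=2.
A polynomial solution: f(k) = k*(k + 7)/24.
So s_k = (B(k−1)f/C)·t_k = (k*(k + 5)*(k + 7)/24)·t_k = k*(-k - 7)/(3*(k + 3)*(k + 4)).
Δs = -8/(k**3 + 12*k**2 + 47*k + 60), as required.
Σ_(k=0)^n t_k = s_(n+1) − s_(0) = ((-n**2 - 9*n - 8)/(3*(n**2 + 9*n + 20))) − (0), i.e. (-n**2 - 9*n - 8)/(3*(n**2 + 9*n + 20)).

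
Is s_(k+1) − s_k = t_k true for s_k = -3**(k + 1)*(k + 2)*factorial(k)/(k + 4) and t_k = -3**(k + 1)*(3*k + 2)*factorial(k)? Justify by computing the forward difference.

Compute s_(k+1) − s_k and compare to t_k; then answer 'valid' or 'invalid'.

s_(k+1) = -3**(k + 2)*(k + 3)*factorial(k + 1)/(k + 5)
s_(k+1) − s_k = -3**(k + 1)*(3*k**3 + 23*k**2 + 50*k + 26)*factorial(k)/((k + 4)*(k + 5))
(s_(k+1) − s_k) − t_k = 6*3**k*(3*k**2 + 14*k + 7)*factorial(k)/((k + 4)*(k + 5))

Invalid: residual 6*3**k*(3*k**2 + 14*k + 7)*factorial(k)/((k + 4)*(k + 5)) ≠ 0.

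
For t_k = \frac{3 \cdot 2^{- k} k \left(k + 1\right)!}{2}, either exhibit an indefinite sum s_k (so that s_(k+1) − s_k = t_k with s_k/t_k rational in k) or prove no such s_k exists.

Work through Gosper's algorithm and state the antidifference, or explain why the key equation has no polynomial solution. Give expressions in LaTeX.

s_k = 3 \cdot 2^{- k} \left(k + 1\right)!

t_(k+1)/t_k = (k + 1)*(k + 2)/(2*k).
Gosper form: A/B · C(k+1)/C(k) with A=k/2 + 1, B=1, C=k.
Need (k/2 + 1)·f(k+1) − (1)·f(k) = k.
deg f ≤ 0 (via 1,0,1).
Match coefficients ⇒ f(k) = 2.
So s_k = (B(k−1)f/C)·t_k = (2/k)·t_k = 3*factorial(k + 1)/2**k.
s_(k+1) − s_k = 3*k*factorial(k + 1)/(2*2**k) = t_k.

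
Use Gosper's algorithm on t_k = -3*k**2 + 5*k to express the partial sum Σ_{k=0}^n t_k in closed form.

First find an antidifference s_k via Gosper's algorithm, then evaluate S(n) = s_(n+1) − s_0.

S(n) = n*(-n**2 + n + 2)

Compute t_(k+1)/t_k: get (3*k**2 + k - 2)/(k*(3*k - 5)).
So A=1 and B=1, with C=k**2 - 5*k/3.
Need (1)·f(k+1) − (1)·f(k) = k**2 - 5*k/3.
deg f ≤ 3 (via 0,0,2).
Solve for f: f(k) = k*(k - 3)*(k - 1)/3 (degree 3 ≤ 3).
Then R = B(k−1)f/C = (k - 3)*(k - 1)/(3*k - 5), so s_k = R(k)·t_k = k*(-k**2 + 4*k - 3).
Verify: k*(5 - 3*k) matches t_k.
Telescope: S(n) = s_(n+1) − s_(0) = n*(-n**2 + n + 2) − (0) = n*(-n**2 + n + 2).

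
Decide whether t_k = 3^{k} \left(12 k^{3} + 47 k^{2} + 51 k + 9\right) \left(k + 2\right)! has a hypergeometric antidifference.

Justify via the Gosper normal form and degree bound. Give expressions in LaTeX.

Compute t_(k+1)/t_k: get 3*(12*k**4 + 119*k**3 + 430*k**2 + 662*k + 357)/(12*k**3 + 47*k**2 + 51*k + 9).
So A=3*k + 9 and B=1, with C=k**3 + 47*k**2/12 + 17*k/4 + 3/4.
Key eq: (3*k + 9)·f(k+1) = (1)·f(k) + (k**3 + 47*k**2/12 + 17*k/4 + 3/4).
d = 2 from the (1,0,3) case.
A polynomial solution: f(k) = k*(4*k - 3)/12.
R(k) = B(k−1)·f(k)/C(k) = k*(4*k - 3)/(12*k**3 + 47*k**2 + 51*k + 9); s_k = R·t_k = 3**k*k*(4*k - 3)*factorial(k + 2).
Check: Δs_k = 3**k*(12*k**3 + 47*k**2 + 51*k + 9)*factorial(k + 2). ✓

Yes. s_k = 3^{k} k \left(4 k - 3\right) \left(k + 2\right)!.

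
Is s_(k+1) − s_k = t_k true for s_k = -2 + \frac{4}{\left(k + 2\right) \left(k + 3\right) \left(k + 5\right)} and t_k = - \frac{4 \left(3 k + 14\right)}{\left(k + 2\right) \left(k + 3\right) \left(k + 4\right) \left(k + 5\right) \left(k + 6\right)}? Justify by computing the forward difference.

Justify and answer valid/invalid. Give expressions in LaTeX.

s_(k+1) = -2 + 4/((k + 3)*(k + 4)*(k + 6))
s_(k+1) − s_k = 4*(-3*k - 14)/(k**5 + 20*k**4 + 155*k**3 + 580*k**2 + 1044*k + 720)
(s_(k+1) − s_k) − t_k = 0

valid; difference matches t_k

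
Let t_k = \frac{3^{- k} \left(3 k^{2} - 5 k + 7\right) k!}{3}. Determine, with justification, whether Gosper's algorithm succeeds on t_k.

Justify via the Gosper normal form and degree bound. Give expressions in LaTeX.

Yes. s_k = 3^{- k} \left(3 k - 2\right) k!.

r(k) = (k + 1)*(-5*k + 3*(k + 1)**2 + 2)/(3*(3*k**2 - 5*k + 7)) after simplifying.
So A=k/3 + 1/3 and B=1, with C=k**2 - 5*k/3 + 7/3.
Key eq: (k/3 + 1/3)·f(k+1) = (1)·f(k) + (k**2 - 5*k/3 + 7/3).
From deg A=1, deg B=0, deg C=2: d=1.
Coefficient equations give f(k) = 3*k - 2.
R(k) = B(k−1)·f(k)/C(k) = 3*(3*k - 2)/(3*k**2 - 5*k + 7); s_k = R·t_k = (3*k - 2)*factorial(k)/3**k.
Verify: (3*k**2 - 5*k + 7)*factorial(k)/(3*3**k) matches t_k.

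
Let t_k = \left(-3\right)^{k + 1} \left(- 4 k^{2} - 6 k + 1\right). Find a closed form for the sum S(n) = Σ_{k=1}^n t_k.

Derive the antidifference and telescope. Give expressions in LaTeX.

t_(k+1)/t_k = 3*(-4*k**2 - 14*k - 9)/(4*k**2 + 6*k - 1).
Factor: A=-3; B=1; C=k**2 + 3*k/2 - 1/4.
f must satisfy (-3)·f(k+1) − (1)·f(k) = k**2 + 3*k/2 - 1/4.
Bound: deg f ≤ 2.
Solving with deg f ≤ 2: f(k) = -(k - 1)*(k + 1)/4.
So s_k = (B(k−1)f/C)·t_k = (-(k - 1)*(k + 1)/(4*k**2 + 6*k - 1))·t_k = (-3)**(k + 1)*(k**2 - 1).
Δs = (-3)**(k + 1)*(-4*k**2 - 6*k + 1), as required.
Evaluate: s_(n+1) = (-3)**(n + 2)*n*(n + 2); subtract s_(1) = 0 ⇒ S(n) = (-3)**(n + 2)*n*(n + 2).

S(n) = \left(-3\right)^{n + 2} n \left(n + 2\right)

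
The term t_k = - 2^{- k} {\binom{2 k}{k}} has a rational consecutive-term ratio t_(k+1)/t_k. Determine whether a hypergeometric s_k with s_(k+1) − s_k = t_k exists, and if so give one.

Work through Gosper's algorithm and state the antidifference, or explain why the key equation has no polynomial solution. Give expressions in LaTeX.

not Gosper-summable; s_k does not exist

Step 1: r(k) = (2*k + 1)/(k + 1).
So A=2*k + 1 and B=k + 1, with C=1.
Need (2*k + 1)·f(k+1) − (k)·f(k) = 1.
Degrees (1,1,0) ⇒ d ≤ -1.
deg f ≤ -1 is impossible — no certificate.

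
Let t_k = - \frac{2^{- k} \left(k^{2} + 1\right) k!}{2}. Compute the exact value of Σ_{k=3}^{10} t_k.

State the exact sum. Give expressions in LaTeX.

Σ = -1715157/8

r(k) = (k + 1)*((k + 1)**2 + 1)/(2*(k**2 + 1)) after simplifying.
Gosper form: A/B · C(k+1)/C(k) with A=k/2 + 1/2, B=1, C=k**2 + 1.
Solve (k/2 + 1/2)·f(k+1) − (1)·f(k) = k**2 + 1.
Bound: deg f ≤ 1.
Solving with deg f ≤ 1: f(k) = 2*k.
Then R = B(k−1)f/C = 2*k/(k**2 + 1), so s_k = R(k)·t_k = -k*factorial(k)/2**k.
Verify: -(k**2 + 1)*factorial(k)/(2*2**k) matches t_k.
Evaluate s at k=11 and k=3: -1715175/8 and -9/4; difference -1715157/8.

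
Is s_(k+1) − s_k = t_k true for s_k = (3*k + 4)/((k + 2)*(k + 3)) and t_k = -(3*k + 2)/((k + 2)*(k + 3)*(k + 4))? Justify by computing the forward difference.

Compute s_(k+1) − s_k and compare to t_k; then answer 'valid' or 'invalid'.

s_(k+1) = (3*k + 7)/((k + 3)*(k + 4))
s_(k+1) − s_k = (-3*k - 2)/(k**3 + 9*k**2 + 26*k + 24)
(s_(k+1) − s_k) − t_k = 0

Valid: the claim telescopes to t_k.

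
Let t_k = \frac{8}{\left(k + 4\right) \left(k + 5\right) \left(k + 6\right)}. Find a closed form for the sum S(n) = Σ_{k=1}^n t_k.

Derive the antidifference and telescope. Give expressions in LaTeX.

S(n) = \frac{2 n \left(n + 11\right)}{15 \left(n^{2} + 11 n + 30\right)}

Step 1: r(k) = (k + 4)/(k + 7).
Gosper form: A/B · C(k+1)/C(k) with A=k + 4, B=k + 7, C=1.
Need (k + 4)·f(k+1) − (k + 6)·f(k) = 1.
Degrees (1,1,0) ⇒ d ≤ 2.
A polynomial solution: f(k) = k*(k + 9)/40.
So s_k = (B(k−1)f/C)·t_k = (k*(k + 6)*(k + 9)/40)·t_k = k*(k + 9)/(5*(k + 4)*(k + 5)).
s_(k+1) − s_k = 8/(k**3 + 15*k**2 + 74*k + 120) = t_k.
Σ_(k=1)^n t_k = s_(n+1) − s_(1) = ((n**2 + 11*n + 10)/(5*(n**2 + 11*n + 30))) − (1/15), i.e. 2*n*(n + 11)/(15*(n**2 + 11*n + 30)).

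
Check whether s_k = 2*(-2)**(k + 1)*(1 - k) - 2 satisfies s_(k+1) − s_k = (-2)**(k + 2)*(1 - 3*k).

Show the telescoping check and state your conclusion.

Valid — Δs_k = t_k.

s_(k+1) = -8*(-2)**k*k - 2
s_(k+1) − s_k = (-2)**(k + 2)*(1 - 3*k)
(s_(k+1) − s_k) − t_k = 0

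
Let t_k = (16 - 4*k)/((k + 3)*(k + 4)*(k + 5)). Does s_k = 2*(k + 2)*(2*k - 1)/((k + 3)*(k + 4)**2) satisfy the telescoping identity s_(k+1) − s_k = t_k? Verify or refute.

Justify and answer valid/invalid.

Invalid: residual 4*(4*k**2 + 9*k - 37)/(k**5 + 21*k**4 + 175*k**3 + 723*k**2 + 1480*k + 1200) ≠ 0.

s_(k+1) = 2*(k + 3)*(2*k + 1)/((k + 4)*(k + 5)**2)
s_(k+1) − s_k = 4*(-k**3 - k**2 + 25*k + 43)/(k**5 + 21*k**4 + 175*k**3 + 723*k**2 + 1480*k + 1200)
(s_(k+1) − s_k) − t_k = 4*(4*k**2 + 9*k - 37)/(k**5 + 21*k**4 + 175*k**3 + 723*k**2 + 1480*k + 1200)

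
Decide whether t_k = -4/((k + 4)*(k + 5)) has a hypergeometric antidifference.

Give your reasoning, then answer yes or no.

Yes. s_k = -k/(k + 4).

The ratio is (k + 4)/(k + 6).
Normal form (A,B,C) = (k + 4, k + 6, 1).
Set up (k + 4)·f(k+1) − (k + 5)·f(k) − (1) = 0.
From deg A=1, deg B=1, deg C=0: d=1.
Solve for f: f(k) = k/4 (degree 1 ≤ 1).
Certificate R = B(k−1)f/C = k*(k + 5)/4 gives s_k = -k/(k + 4).
Check: Δs_k = -4/(k**2 + 9*k + 20). ✓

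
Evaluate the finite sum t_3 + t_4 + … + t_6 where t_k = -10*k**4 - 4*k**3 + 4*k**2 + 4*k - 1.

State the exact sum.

The ratio is (10*k**4 + 44*k**3 + 68*k**2 + 40*k + 7)/(10*k**4 + 4*k**3 - 4*k**2 - 4*k + 1).
Factor: A=1; B=1; C=k**4 + 2*k**3/5 - 2*k**2/5 - 2*k/5 + 1/10.
Key eq: (1)·f(k+1) = (1)·f(k) + (k**4 + 2*k**3/5 - 2*k**2/5 - 2*k/5 + 1/10).
Bound: deg f ≤ 5.
Solve for f: f(k) = k*(2*k**4 - 4*k**3 + k + 2)/10 (degree 5 ≤ 5).
So s_k = (B(k−1)f/C)·t_k = (k*(2*k**4 - 4*k**3 + k + 2)/(10*k**4 + 4*k**3 - 4*k**2 - 4*k + 1))·t_k = k*(-2*k**4 + 4*k**3 - k - 2).
Δs = -10*k**4 - 4*k**3 + 4*k**2 + 4*k - 1, as required.
Telescoping: Σ = s_(7) − s_(3) = -24073 − (-177) = -23896.

Σ = -23896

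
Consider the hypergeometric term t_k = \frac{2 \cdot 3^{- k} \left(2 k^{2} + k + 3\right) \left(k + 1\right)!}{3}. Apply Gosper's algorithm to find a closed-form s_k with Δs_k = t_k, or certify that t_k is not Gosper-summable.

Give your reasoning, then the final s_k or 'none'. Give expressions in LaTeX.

Step 1: r(k) = (k + 2)*(k + 2*(k + 1)**2 + 4)/(3*(2*k**2 + k + 3)).
So A=k/3 + 2/3 and B=1, with C=k**2 + k/2 + 3/2.
Key eq: (k/3 + 2/3)·f(k+1) = (1)·f(k) + (k**2 + k/2 + 3/2).
From deg A=1, deg B=0, deg C=2: d=1.
Match coefficients ⇒ f(k) = 3*(2*k + 1)/2.
R(k) = B(k−1)·f(k)/C(k) = 3*(2*k + 1)/(2*k**2 + k + 3); s_k = R·t_k = 2*(2*k + 1)*factorial(k + 1)/3**k.
Check: Δs_k = 2*(2*k**2 + k + 3)*factorial(k + 1)/(3*3**k). ✓

s_k = 2 \cdot 3^{- k} \left(2 k + 1\right) \left(k + 1\right)!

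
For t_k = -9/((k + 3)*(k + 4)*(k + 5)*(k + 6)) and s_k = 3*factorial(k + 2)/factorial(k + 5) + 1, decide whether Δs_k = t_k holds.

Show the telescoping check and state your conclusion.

Valid: the claim telescopes to t_k.

s_(k+1) = 3*factorial(k + 3)/factorial(k + 6) + 1
s_(k+1) − s_k = -9/((k + 3)*(k + 4)*(k + 5)*(k + 6))
(s_(k+1) − s_k) − t_k = 0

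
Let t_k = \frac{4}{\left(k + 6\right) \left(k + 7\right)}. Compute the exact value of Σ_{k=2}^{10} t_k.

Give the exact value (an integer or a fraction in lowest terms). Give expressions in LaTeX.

Σ = 9/34

t_(k+1)/t_k = (k + 6)/(k + 8).
Normal form (A,B,C) = (k + 6, k + 8, 1).
Set up (k + 6)·f(k+1) − (k + 7)·f(k) − (1) = 0.
From deg A=1, deg B=1, deg C=0: d=1.
Solving with deg f ≤ 1: f(k) = k/6.
So s_k = (B(k−1)f/C)·t_k = (k*(k + 7)/6)·t_k = 2*k/(3*(k + 6)).
s_(k+1) − s_k = 4/(k**2 + 13*k + 42) = t_k.
Telescoping: Σ = s_(11) − s_(2) = 22/51 − (1/6) = 9/34.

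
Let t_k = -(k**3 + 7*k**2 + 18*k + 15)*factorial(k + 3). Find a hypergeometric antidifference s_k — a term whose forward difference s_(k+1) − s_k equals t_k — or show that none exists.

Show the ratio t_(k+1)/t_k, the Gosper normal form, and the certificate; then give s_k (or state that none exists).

Ratio r(k) = (k**4 + 14*k**3 + 75*k**2 + 181*k + 164)/(k**3 + 7*k**2 + 18*k + 15).
Factor: A=k + 4; B=1; C=k**3 + 7*k**2 + 18*k + 15.
Key eq: (k + 4)·f(k+1) = (1)·f(k) + (k**3 + 7*k**2 + 18*k + 15).
deg f ≤ 2 (via 1,0,3).
A polynomial solution: f(k) = (k + 1)**2.
R(k) = B(k−1)·f(k)/C(k) = (k + 1)**2/(k**3 + 7*k**2 + 18*k + 15); s_k = R·t_k = -(k + 1)**2*factorial(k + 3).
s_(k+1) − s_k = -(k**3 + 7*k**2 + 18*k + 15)*factorial(k + 3) = t_k.

s_k = -(k + 1)**2*factorial(k + 3)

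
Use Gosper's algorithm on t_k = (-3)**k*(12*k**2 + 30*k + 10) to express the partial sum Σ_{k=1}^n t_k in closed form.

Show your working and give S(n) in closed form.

t_(k+1)/t_k = 3*(-6*k**2 - 27*k - 26)/(6*k**2 + 15*k + 5).
Normal form (A,B,C) = (-3, 1, k**2 + 5*k/2 + 5/6).
Need (-3)·f(k+1) − (1)·f(k) = k**2 + 5*k/2 + 5/6.
Bound: deg f ≤ 2.
Match coefficients ⇒ f(k) = -(3*k**2 + 3*k - 2)/12.
So s_k = (B(k−1)f/C)·t_k = (-(3*k**2 + 3*k - 2)/(2*(6*k**2 + 15*k + 5)))·t_k = (-3)**k*(-3*k**2 - 3*k + 2).
s_(k+1) − s_k = (-3)**k*(12*k**2 + 30*k + 10) = t_k.
Telescope: S(n) = s_(n+1) − s_(1) = 3*(-3)**n*(3*n**2 + 9*n + 4) − (12) = 9*(-3)**n*n**2 + 27*(-3)**n*n + 12*(-3)**n - 12.

S(n) = 9*(-3)**n*n**2 + 27*(-3)**n*n + 12*(-3)**n - 12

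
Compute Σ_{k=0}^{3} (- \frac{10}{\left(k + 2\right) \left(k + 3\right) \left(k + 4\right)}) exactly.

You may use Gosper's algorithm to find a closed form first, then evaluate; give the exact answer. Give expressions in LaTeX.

Σ = -5/7

Step 1: r(k) = (k + 2)/(k + 5).
Gosper form: A/B · C(k+1)/C(k) with A=k + 2, B=k + 5, C=1.
Set up (k + 2)·f(k+1) − (k + 4)·f(k) − (1) = 0.
deg f ≤ 2 (via 1,1,0).
Solving with deg f ≤ 2: f(k) = k*(k + 5)/12.
Get s_k = R·t_k = 5*k*(-k - 5)/(6*(k + 2)*(k + 3)) with R(k) = B(k−1)f(k)/C(k) = k*(k + 4)*(k + 5)/12.
Check: Δs_k = -10/(k**3 + 9*k**2 + 26*k + 24). ✓
Telescoping: Σ = s_(4) − s_(0) = -5/7 − (0) = -5/7.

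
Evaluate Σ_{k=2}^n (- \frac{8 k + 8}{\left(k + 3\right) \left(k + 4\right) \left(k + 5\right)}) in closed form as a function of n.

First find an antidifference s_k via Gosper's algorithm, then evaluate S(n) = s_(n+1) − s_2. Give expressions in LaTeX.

S(n) = \frac{8 \left(- 2 n^{2} - 3 n + 5\right)}{15 \left(n^{2} + 9 n + 20\right)}

Ratio r(k) = (k + 2)*(k + 3)/((k + 1)*(k + 6)).
Take A(k)=k + 3, B(k)=k + 6, C(k)=k + 1.
Solve (k + 3)·f(k+1) − (k + 5)·f(k) = k + 1.
From deg A=1, deg B=1, deg C=1: d=2.
Match coefficients ⇒ f(k) = k*(k + 1)/6.
Then R = B(k−1)f/C = k*(k + 5)/6, so s_k = R(k)·t_k = -4*k*(k + 1)/(3*(k + 3)*(k + 4)).
s_(k+1) − s_k = 8*(-k - 1)/(k**3 + 12*k**2 + 47*k + 60) = t_k.
Telescope: S(n) = s_(n+1) − s_(2) = 4*(-n**2 - 3*n - 2)/(3*(n**2 + 9*n + 20)) − (-4/15) = 8*(-2*n**2 - 3*n + 5)/(15*(n**2 + 9*n + 20)).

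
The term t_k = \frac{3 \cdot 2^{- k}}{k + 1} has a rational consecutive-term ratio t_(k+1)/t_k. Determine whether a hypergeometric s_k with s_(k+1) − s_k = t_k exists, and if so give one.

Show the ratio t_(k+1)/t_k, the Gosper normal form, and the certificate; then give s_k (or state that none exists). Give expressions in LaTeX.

not Gosper-summable; s_k does not exist

t_(k+1)/t_k = (k + 1)/(2*(k + 2)).
So A=k/2 + 1/2 and B=k + 2, with C=1.
Set up (k/2 + 1/2)·f(k+1) − (k + 1)·f(k) − (1) = 0.
deg f ≤ -1 (via 1,1,0).
Bound -1 < 0, so the key equation has no polynomial solution.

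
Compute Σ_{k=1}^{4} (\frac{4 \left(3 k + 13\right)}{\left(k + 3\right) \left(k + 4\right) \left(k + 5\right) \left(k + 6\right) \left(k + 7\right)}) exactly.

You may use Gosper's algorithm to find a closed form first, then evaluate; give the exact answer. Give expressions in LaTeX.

Compute t_(k+1)/t_k: get (k + 3)*(3*k + 16)/((k + 8)*(3*k + 13)).
A = k + 3, B = k + 8, C = k + 13/3.
Need (k + 3)·f(k+1) − (k + 7)·f(k) = k + 13/3.
Bound: deg f ≤ 4.
Match coefficients ⇒ f(k) = k*(k + 4)*(k**2 + 14*k + 63)/270.
Get s_k = R·t_k = 2*k*(k**2 + 14*k + 63)/(45*(k**3 + 14*k**2 + 63*k + 90)) with R(k) = B(k−1)f(k)/C(k) = k*(k + 4)*(k + 7)*(k**2 + 14*k + 63)/(90*(3*k + 13)).
s_(k+1) − s_k = 4*(3*k + 13)/(k**5 + 25*k**4 + 245*k**3 + 1175*k**2 + 2754*k + 2520) = t_k.
Evaluate s at k=5 and k=1: 79/1980 and 13/630; difference 89/4620.

Σ = 89/4620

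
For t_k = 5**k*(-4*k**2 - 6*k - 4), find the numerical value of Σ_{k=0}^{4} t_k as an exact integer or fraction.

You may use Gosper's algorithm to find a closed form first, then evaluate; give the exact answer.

Ratio r(k) = 5*(2*k**2 + 7*k + 7)/(2*k**2 + 3*k + 2).
Factor: A=5; B=1; C=k**2 + 3*k/2 + 1.
Solve (5)·f(k+1) − (1)·f(k) = k**2 + 3*k/2 + 1.
From deg A=0, deg B=0, deg C=2: d=2.
A polynomial solution: f(k) = (k**2 - k + 1)/4.
Then R = B(k−1)f/C = (k**2 - k + 1)/(2*(2*k**2 + 3*k + 2)), so s_k = R(k)·t_k = 5**k*(-k**2 + k - 1).
Check: Δs_k = 5**k*(-4*k**2 - 6*k - 4). ✓
Telescoping: Σ = s_(5) − s_(0) = -65625 − (-1) = -65624.

Σ = -65624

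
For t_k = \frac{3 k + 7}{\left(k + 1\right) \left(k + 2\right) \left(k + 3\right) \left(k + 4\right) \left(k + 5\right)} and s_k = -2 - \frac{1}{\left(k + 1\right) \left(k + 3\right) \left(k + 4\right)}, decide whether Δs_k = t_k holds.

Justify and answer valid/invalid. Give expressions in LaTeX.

s_(k+1) = -2 - 1/((k + 2)*(k + 4)*(k + 5))
s_(k+1) − s_k = (3*k + 7)/(k**5 + 15*k**4 + 85*k**3 + 225*k**2 + 274*k + 120)
(s_(k+1) − s_k) − t_k = 0

Valid: the claim telescopes to t_k.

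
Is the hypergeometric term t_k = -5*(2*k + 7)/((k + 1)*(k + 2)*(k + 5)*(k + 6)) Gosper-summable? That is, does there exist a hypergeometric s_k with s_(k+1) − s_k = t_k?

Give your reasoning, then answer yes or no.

Step 1: r(k) = (k + 1)*(k + 5)*(2*k + 9)/((k + 3)*(k + 7)*(2*k + 7)).
Factor: A=k + 1; B=k + 7; C=k**3 + 21*k**2/2 + 73*k/2 + 42.
Key eq: (k + 1)·f(k+1) = (k + 6)·f(k) + (k**3 + 21*k**2/2 + 73*k/2 + 42).
From deg A=1, deg B=1, deg C=3: d=5.
A polynomial solution: f(k) = k*(k + 2)*(k + 3)*(k + 4)*(k + 6)/10.
R(k) = B(k−1)·f(k)/C(k) = k*(k + 2)*(k + 6)**2/(5*(2*k + 7)); s_k = R·t_k = k*(-k - 6)/(k**2 + 6*k + 5).
Verify: 5*(-2*k - 7)/(k**4 + 14*k**3 + 65*k**2 + 112*k + 60) matches t_k.

Yes. s_k = k*(-k - 6)/(k**2 + 6*k + 5).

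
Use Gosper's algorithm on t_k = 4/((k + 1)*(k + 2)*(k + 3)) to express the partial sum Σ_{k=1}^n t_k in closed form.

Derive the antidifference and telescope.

Ratio r(k) = (k + 1)/(k + 4).
A = k + 1, B = k + 4, C = 1.
f must satisfy (k + 1)·f(k+1) − (k + 3)·f(k) = 1.
deg f ≤ 2 (via 1,1,0).
A polynomial solution: f(k) = k*(k + 3)/4.
Certificate R = B(k−1)f/C = k*(k + 3)**2/4 gives s_k = k*(k + 3)/((k + 1)*(k + 2)).
Δs = 4/(k**3 + 6*k**2 + 11*k + 6), as required.
s_(n+1) = (n**2 + 5*n + 4)/(n**2 + 5*n + 6) and s_(1) = 2/3, so S(n) = n*(n + 5)/(3*(n**2 + 5*n + 6)).

S(n) = n*(n + 5)/(3*(n**2 + 5*n + 6))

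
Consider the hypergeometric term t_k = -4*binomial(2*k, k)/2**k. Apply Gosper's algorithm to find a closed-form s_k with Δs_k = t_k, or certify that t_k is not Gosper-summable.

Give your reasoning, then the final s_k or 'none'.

t_(k+1)/t_k = (2*k + 1)/(k + 1).
Gosper form: A/B · C(k+1)/C(k) with A=2*k + 1, B=k + 1, C=1.
Solve (2*k + 1)·f(k+1) − (k)·f(k) = 1.
deg f ≤ -1 (via 1,1,0).
deg f ≤ -1 is impossible — no certificate.

none (Gosper's algorithm certifies no s_k)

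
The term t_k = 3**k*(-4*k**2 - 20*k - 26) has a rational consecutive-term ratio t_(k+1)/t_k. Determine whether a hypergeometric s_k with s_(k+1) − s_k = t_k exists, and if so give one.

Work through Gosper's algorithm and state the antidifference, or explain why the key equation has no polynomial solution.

Compute t_(k+1)/t_k: get 3*(2*k**2 + 14*k + 25)/(2*k**2 + 10*k + 13).
Normal form (A,B,C) = (3, 1, k**2 + 5*k + 13/2).
Solve (3)·f(k+1) − (1)·f(k) = k**2 + 5*k + 13/2.
Degrees (0,0,2) ⇒ d ≤ 2.
Solve for f: f(k) = (k**2 + 2*k + 2)/2 (degree 2 ≤ 2).
Get s_k = R·t_k = -2*3**k*(k**2 + 2*k + 2) with R(k) = B(k−1)f(k)/C(k) = (k**2 + 2*k + 2)/(2*k**2 + 10*k + 13).
Check: Δs_k = 3**k*(-4*k**2 - 20*k - 26). ✓

s_k = -2*3**k*(k**2 + 2*k + 2)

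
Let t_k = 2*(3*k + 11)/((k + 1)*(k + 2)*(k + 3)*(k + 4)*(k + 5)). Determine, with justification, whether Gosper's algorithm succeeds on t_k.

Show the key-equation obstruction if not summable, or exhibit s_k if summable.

Yes. s_k = k*(k**2 + 7*k + 14)/(4*(k**3 + 7*k**2 + 14*k + 8)).

r(k) = (k + 1)*(3*k + 14)/((k + 6)*(3*k + 11)) after simplifying.
So A=k + 1 and B=k + 6, with C=k + 11/3.
f must satisfy (k + 1)·f(k+1) − (k + 5)·f(k) = k + 11/3.
d = 4 from the (1,1,1) case.
Coefficient equations give f(k) = k*(k + 3)*(k**2 + 7*k + 14)/24.
Then R = B(k−1)f/C = k*(k + 3)*(k + 5)*(k**2 + 7*k + 14)/(8*(3*k + 11)), so s_k = R(k)·t_k = k*(k**2 + 7*k + 14)/(4*(k**3 + 7*k**2 + 14*k + 8)).
Verify: 2*(3*k + 11)/(k**5 + 15*k**4 + 85*k**3 + 225*k**2 + 274*k + 120) matches t_k.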